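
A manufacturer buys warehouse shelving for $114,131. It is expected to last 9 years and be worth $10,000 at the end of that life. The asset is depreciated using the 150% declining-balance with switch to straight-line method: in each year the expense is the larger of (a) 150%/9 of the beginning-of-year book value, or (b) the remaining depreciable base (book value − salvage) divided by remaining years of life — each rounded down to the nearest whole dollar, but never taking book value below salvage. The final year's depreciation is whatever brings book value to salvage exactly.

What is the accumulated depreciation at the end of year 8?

$95,163

Depreciable base = $114,131 − $10,000 = $104,131.
Year 1: DB = ⌊$114,131 × 150%/9⌋ = $19,021; SL = ⌊$104,131/9⌋ = $11,570 → take DB $19,021. Book value $95,110.
Year 2: DB = ⌊$95,110 × 150%/9⌋ = $15,851; SL = ⌊$85,110/8⌋ = $10,638 → take DB $15,851. Book value $79,259.
Year 3: DB = ⌊$79,259 × 150%/9⌋ = $13,209; SL = ⌊$69,259/7⌋ = $9,894 → take DB $13,209. Book value $66,050.
Year 4: DB = ⌊$66,050 × 150%/9⌋ = $11,008; SL = ⌊$56,050/6⌋ = $9,341 → take DB $11,008. Book value $55,042.
Year 5: DB = ⌊$55,042 × 150%/9⌋ = $9,173; SL = ⌊$45,042/5⌋ = $9,008 → take DB $9,173. Book value $45,869.
Year 6: DB = ⌊$45,869 × 150%/9⌋ = $7,644; SL = ⌊$35,869/4⌋ = $8,967 → take SL $8,967. Book value $36,902.
Year 7: DB = ⌊$36,902 × 150%/9⌋ = $6,150; SL = ⌊$26,902/3⌋ = $8,967 → take SL $8,967. Book value $27,935.
Year 8: DB = ⌊$27,935 × 150%/9⌋ = $4,655; SL = ⌊$17,935/2⌋ = $8,967 → take SL $8,967. Book value $18,968.
Accumulated through year 8 = $114,131 − $18,968 = $95,163.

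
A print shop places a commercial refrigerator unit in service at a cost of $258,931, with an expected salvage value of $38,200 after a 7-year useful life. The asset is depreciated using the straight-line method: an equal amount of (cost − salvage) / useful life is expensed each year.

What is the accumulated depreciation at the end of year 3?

$94,599

Depreciable base = $258,931 − $38,200 = $220,731.
Annual expense = $220,731 / 7 = $31,533.
End of year 1: book value $227,398.
End of year 2: book value $195,865.
End of year 3: book value $164,332.
Accumulated through year 3 = $258,931 − $164,332 = $94,599.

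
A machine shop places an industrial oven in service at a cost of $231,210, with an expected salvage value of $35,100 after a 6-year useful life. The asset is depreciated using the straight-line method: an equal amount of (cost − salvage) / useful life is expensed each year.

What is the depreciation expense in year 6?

$32,685

Depreciable base = $231,210 − $35,100 = $196,110.
Annual expense = $196,110 / 6 = $32,685.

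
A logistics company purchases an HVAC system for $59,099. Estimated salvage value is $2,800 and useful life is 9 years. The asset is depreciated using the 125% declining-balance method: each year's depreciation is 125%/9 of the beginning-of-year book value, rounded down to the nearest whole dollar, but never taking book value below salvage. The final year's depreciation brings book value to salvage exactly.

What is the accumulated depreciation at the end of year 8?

Depreciable base = $59,099 − $2,800 = $56,299.
Year 1: ⌊$59,099 × 125%/9⌋ = $8,208. Book value $50,891.
Year 2: ⌊$50,891 × 125%/9⌋ = $7,068. Book value $43,823.
Year 3: ⌊$43,823 × 125%/9⌋ = $6,086. Book value $37,737.
Year 4: ⌊$37,737 × 125%/9⌋ = $5,241. Book value $32,496.
Year 5: ⌊$32,496 × 125%/9⌋ = $4,513. Book value $27,983.
Year 6: ⌊$27,983 × 125%/9⌋ = $3,886. Book value $24,097.
Year 7: ⌊$24,097 × 125%/9⌋ = $3,346. Book value $20,751.
Year 8: ⌊$20,751 × 125%/9⌋ = $2,882. Book value $17,869.
Accumulated through year 8 = $59,099 − $17,869 = $41,230.

$41,230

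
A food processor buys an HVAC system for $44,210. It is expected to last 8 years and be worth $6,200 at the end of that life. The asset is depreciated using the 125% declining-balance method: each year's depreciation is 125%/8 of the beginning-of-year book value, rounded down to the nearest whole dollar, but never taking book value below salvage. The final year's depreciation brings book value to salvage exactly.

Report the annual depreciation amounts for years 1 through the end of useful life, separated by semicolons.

$6,907; $5,828; $4,917; $4,149; $3,501; $2,954; $2,492; $7,262

Depreciable base = $44,210 − $6,200 = $38,010.
Year 1: ⌊$44,210 × 125%/8⌋ = $6,907. Book value $37,303.
Year 2: ⌊$37,303 × 125%/8⌋ = $5,828. Book value $31,475.
Year 3: ⌊$31,475 × 125%/8⌋ = $4,917. Book value $26,558.
Year 4: ⌊$26,558 × 125%/8⌋ = $4,149. Book value $22,409.
Year 5: ⌊$22,409 × 125%/8⌋ = $3,501. Book value $18,908.
Year 6: ⌊$18,908 × 125%/8⌋ = $2,954. Book value $15,954.
Year 7: ⌊$15,954 × 125%/8⌋ = $2,492. Book value $13,462.
Year 8 (final): $13,462 − $6,200 = $7,262. Book value $6,200.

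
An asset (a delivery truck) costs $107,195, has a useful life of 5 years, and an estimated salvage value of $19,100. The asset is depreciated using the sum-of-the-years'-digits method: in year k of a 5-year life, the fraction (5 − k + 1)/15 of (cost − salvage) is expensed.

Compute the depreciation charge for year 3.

$17,619

Depreciable base = $107,195 − $19,100 = $88,095.
Sum of the years' digits = 5+4+3+2+1 = 15.
Year 1: $88,095 × 5/15 = $29,365. Book value $77,830.
Year 2: $88,095 × 4/15 = $23,492. Book value $54,338.
Year 3: $88,095 × 3/15 = $17,619. Book value $36,719.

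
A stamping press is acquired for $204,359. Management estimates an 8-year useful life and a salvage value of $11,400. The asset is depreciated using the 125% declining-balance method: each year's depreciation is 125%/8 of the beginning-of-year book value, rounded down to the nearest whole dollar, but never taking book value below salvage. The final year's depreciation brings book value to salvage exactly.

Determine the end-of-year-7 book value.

Depreciable base = $204,359 − $11,400 = $192,959.
Year 1: ⌊$204,359 × 125%/8⌋ = $31,931. Book value $172,428.
Year 2: ⌊$172,428 × 125%/8⌋ = $26,941. Book value $145,487.
Year 3: ⌊$145,487 × 125%/8⌋ = $22,732. Book value $122,755.
Year 4: ⌊$122,755 × 125%/8⌋ = $19,180. Book value $103,575.
Year 5: ⌊$103,575 × 125%/8⌋ = $16,183. Book value $87,392.
Year 6: ⌊$87,392 × 125%/8⌋ = $13,655. Book value $73,737.
Year 7: ⌊$73,737 × 125%/8⌋ = $11,521. Book value $62,216.

$62,216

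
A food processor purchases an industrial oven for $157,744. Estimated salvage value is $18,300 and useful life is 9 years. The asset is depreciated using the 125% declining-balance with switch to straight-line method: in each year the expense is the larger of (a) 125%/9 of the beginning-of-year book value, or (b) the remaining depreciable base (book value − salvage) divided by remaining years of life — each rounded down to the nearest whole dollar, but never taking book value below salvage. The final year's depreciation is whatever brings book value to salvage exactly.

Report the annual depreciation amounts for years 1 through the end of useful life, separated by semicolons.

Depreciable base = $157,744 − $18,300 = $139,444.
Year 1: DB = ⌊$157,744 × 125%/9⌋ = $21,908; SL = ⌊$139,444/9⌋ = $15,493 → take DB $21,908. Book value $135,836.
Year 2: DB = ⌊$135,836 × 125%/9⌋ = $18,866; SL = ⌊$117,536/8⌋ = $14,692 → take DB $18,866. Book value $116,970.
Year 3: DB = ⌊$116,970 × 125%/9⌋ = $16,245; SL = ⌊$98,670/7⌋ = $14,095 → take DB $16,245. Book value $100,725.
Year 4: DB = ⌊$100,725 × 125%/9⌋ = $13,989; SL = ⌊$82,425/6⌋ = $13,737 → take DB $13,989. Book value $86,736.
Year 5: DB = ⌊$86,736 × 125%/9⌋ = $12,046; SL = ⌊$68,436/5⌋ = $13,687 → take SL $13,687. Book value $73,049.
Year 6: DB = ⌊$73,049 × 125%/9⌋ = $10,145; SL = ⌊$54,749/4⌋ = $13,687 → take SL $13,687. Book value $59,362.
Year 7: DB = ⌊$59,362 × 125%/9⌋ = $8,244; SL = ⌊$41,062/3⌋ = $13,687 → take SL $13,687. Book value $45,675.
Year 8: DB = ⌊$45,675 × 125%/9⌋ = $6,343; SL = ⌊$27,375/2⌋ = $13,687 → take SL $13,687. Book value $31,988.
Year 9 (final): $31,988 − $18,300 = $13,688. Book value $18,300.

$21,908; $18,866; $16,245; $13,989; $13,687; $13,687; $13,687; $13,687; $13,688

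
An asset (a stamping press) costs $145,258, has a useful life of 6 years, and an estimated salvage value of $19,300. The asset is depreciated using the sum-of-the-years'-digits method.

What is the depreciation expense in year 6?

$5,998

Depreciable base = $145,258 − $19,300 = $125,958.
Sum of the years' digits = 6+5+4+3+2+1 = 21.
Year 1: $125,958 × 6/21 = $35,988. Book value $109,270.
Year 2: $125,958 × 5/21 = $29,990. Book value $79,280.
Year 3: $125,958 × 4/21 = $23,992. Book value $55,288.
Year 4: $125,958 × 3/21 = $17,994. Book value $37,294.
Year 5: $125,958 × 2/21 = $11,996. Book value $25,298.
Year 6: $125,958 × 1/21 = $5,998. Book value $19,300.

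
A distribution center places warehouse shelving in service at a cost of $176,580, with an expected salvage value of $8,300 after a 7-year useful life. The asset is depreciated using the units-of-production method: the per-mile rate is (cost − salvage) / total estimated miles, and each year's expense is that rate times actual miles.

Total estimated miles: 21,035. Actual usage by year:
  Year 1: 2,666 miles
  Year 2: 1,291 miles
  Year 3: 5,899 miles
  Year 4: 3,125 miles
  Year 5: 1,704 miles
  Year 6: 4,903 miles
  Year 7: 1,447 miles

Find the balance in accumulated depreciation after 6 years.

Depreciable base = $176,580 − $8,300 = $168,280.
Rate = $168,280 / 21,035 miles = $8 per mile.
Year 1: 2,666 × $8 = $21,328. Book value $155,252.
Year 2: 1,291 × $8 = $10,328. Book value $144,924.
Year 3: 5,899 × $8 = $47,192. Book value $97,732.
Year 4: 3,125 × $8 = $25,000. Book value $72,732.
Year 5: 1,704 × $8 = $13,632. Book value $59,100.
Year 6: 4,903 × $8 = $39,224. Book value $19,876.
Accumulated through year 6 = $176,580 − $19,876 = $156,704.

$156,704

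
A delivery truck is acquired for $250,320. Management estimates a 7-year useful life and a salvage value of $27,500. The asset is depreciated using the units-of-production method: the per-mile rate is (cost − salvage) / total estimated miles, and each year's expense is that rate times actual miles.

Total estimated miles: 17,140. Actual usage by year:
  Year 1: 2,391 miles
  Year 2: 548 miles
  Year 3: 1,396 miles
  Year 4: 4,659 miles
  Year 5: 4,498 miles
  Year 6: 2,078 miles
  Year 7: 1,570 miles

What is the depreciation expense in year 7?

$20,410

Depreciable base = $250,320 − $27,500 = $222,820.
Rate = $222,820 / 17,140 miles = $13 per mile.
Year 1: 2,391 × $13 = $31,083. Book value $219,237.
Year 2: 548 × $13 = $7,124. Book value $212,113.
Year 3: 1,396 × $13 = $18,148. Book value $193,965.
Year 4: 4,659 × $13 = $60,567. Book value $133,398.
Year 5: 4,498 × $13 = $58,474. Book value $74,924.
Year 6: 2,078 × $13 = $27,014. Book value $47,910.
Year 7: 1,570 × $13 = $20,410. Book value $27,500.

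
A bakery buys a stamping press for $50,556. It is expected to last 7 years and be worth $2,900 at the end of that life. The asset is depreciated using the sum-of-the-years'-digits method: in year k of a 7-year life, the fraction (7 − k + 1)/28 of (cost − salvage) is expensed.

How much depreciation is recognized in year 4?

$6,808

Depreciable base = $50,556 − $2,900 = $47,656.
Sum of the years' digits = 7+6+5+4+3+2+1 = 28.
Year 1: $47,656 × 7/28 = $11,914. Book value $38,642.
Year 2: $47,656 × 6/28 = $10,212. Book value $28,430.
Year 3: $47,656 × 5/28 = $8,510. Book value $19,920.
Year 4: $47,656 × 4/28 = $6,808. Book value $13,112.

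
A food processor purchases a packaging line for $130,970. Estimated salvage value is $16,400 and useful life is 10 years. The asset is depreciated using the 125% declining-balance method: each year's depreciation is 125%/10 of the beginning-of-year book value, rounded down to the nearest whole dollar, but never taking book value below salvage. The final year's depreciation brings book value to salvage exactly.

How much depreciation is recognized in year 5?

$9,596

Depreciable base = $130,970 − $16,400 = $114,570.
Year 1: ⌊$130,970 × 125%/10⌋ = $16,371. Book value $114,599.
Year 2: ⌊$114,599 × 125%/10⌋ = $14,324. Book value $100,275.
Year 3: ⌊$100,275 × 125%/10⌋ = $12,534. Book value $87,741.
Year 4: ⌊$87,741 × 125%/10⌋ = $10,967. Book value $76,774.
Year 5: ⌊$76,774 × 125%/10⌋ = $9,596. Book value $67,178.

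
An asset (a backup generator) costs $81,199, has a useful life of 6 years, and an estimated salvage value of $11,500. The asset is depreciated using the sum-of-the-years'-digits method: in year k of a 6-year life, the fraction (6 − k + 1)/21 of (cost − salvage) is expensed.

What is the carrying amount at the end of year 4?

Depreciable base = $81,199 − $11,500 = $69,699.
Sum of the years' digits = 6+5+4+3+2+1 = 21.
Year 1: $69,699 × 6/21 = $19,914. Book value $61,285.
Year 2: $69,699 × 5/21 = $16,595. Book value $44,690.
Year 3: $69,699 × 4/21 = $13,276. Book value $31,414.
Year 4: $69,699 × 3/21 = $9,957. Book value $21,457.

$21,457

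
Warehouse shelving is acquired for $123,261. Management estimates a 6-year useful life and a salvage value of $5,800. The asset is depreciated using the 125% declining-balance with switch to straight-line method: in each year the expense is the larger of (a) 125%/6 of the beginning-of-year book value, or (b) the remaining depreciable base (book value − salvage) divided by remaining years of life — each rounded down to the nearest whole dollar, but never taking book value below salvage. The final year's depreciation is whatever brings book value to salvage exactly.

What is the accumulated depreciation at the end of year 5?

$99,597

Depreciable base = $123,261 − $5,800 = $117,461.
Year 1: DB = ⌊$123,261 × 125%/6⌋ = $25,679; SL = ⌊$117,461/6⌋ = $19,576 → take DB $25,679. Book value $97,582.
Year 2: DB = ⌊$97,582 × 125%/6⌋ = $20,329; SL = ⌊$91,782/5⌋ = $18,356 → take DB $20,329. Book value $77,253.
Year 3: DB = ⌊$77,253 × 125%/6⌋ = $16,094; SL = ⌊$71,453/4⌋ = $17,863 → take SL $17,863. Book value $59,390.
Year 4: DB = ⌊$59,390 × 125%/6⌋ = $12,372; SL = ⌊$53,590/3⌋ = $17,863 → take SL $17,863. Book value $41,527.
Year 5: DB = ⌊$41,527 × 125%/6⌋ = $8,651; SL = ⌊$35,727/2⌋ = $17,863 → take SL $17,863. Book value $23,664.
Accumulated through year 5 = $123,261 − $23,664 = $99,597.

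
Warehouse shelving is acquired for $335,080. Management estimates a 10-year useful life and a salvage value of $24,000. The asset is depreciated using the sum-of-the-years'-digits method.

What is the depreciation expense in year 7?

Depreciable base = $335,080 − $24,000 = $311,080.
Sum of the years' digits = 10+9+8+7+6+5+4+3+2+1 = 55.
Year 1: $311,080 × 10/55 = $56,560. Book value $278,520.
Year 2: $311,080 × 9/55 = $50,904. Book value $227,616.
Year 3: $311,080 × 8/55 = $45,248. Book value $182,368.
Year 4: $311,080 × 7/55 = $39,592. Book value $142,776.
Year 5: $311,080 × 6/55 = $33,936. Book value $108,840.
Year 6: $311,080 × 5/55 = $28,280. Book value $80,560.
Year 7: $311,080 × 4/55 = $22,624. Book value $57,936.

$22,624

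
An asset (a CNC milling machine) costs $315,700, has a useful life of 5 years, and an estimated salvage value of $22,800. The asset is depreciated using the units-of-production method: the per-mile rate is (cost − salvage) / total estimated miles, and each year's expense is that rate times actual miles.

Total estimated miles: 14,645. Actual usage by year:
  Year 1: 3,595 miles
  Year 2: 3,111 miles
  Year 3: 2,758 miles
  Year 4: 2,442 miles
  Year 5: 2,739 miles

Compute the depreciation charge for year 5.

Depreciable base = $315,700 − $22,800 = $292,900.
Rate = $292,900 / 14,645 miles = $20 per mile.
Year 1: 3,595 × $20 = $71,900. Book value $243,800.
Year 2: 3,111 × $20 = $62,220. Book value $181,580.
Year 3: 2,758 × $20 = $55,160. Book value $126,420.
Year 4: 2,442 × $20 = $48,840. Book value $77,580.
Year 5: 2,739 × $20 = $54,780. Book value $22,800.

$54,780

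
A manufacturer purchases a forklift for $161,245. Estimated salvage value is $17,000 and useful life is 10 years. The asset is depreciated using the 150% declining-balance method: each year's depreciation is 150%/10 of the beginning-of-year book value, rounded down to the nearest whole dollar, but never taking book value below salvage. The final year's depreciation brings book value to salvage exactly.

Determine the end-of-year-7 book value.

$51,694

Depreciable base = $161,245 − $17,000 = $144,245.
Year 1: ⌊$161,245 × 150%/10⌋ = $24,186. Book value $137,059.
Year 2: ⌊$137,059 × 150%/10⌋ = $20,558. Book value $116,501.
Year 3: ⌊$116,501 × 150%/10⌋ = $17,475. Book value $99,026.
Year 4: ⌊$99,026 × 150%/10⌋ = $14,853. Book value $84,173.
Year 5: ⌊$84,173 × 150%/10⌋ = $12,625. Book value $71,548.
Year 6: ⌊$71,548 × 150%/10⌋ = $10,732. Book value $60,816.
Year 7: ⌊$60,816 × 150%/10⌋ = $9,122. Book value $51,694.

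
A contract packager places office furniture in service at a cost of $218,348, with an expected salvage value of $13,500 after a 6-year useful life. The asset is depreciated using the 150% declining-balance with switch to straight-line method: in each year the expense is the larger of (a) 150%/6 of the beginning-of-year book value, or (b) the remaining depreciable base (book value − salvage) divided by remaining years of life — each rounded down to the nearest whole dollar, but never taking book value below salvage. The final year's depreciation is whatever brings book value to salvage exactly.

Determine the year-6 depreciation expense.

Depreciable base = $218,348 − $13,500 = $204,848.
Year 1: DB = ⌊$218,348 × 150%/6⌋ = $54,587; SL = ⌊$204,848/6⌋ = $34,141 → take DB $54,587. Book value $163,761.
Year 2: DB = ⌊$163,761 × 150%/6⌋ = $40,940; SL = ⌊$150,261/5⌋ = $30,052 → take DB $40,940. Book value $122,821.
Year 3: DB = ⌊$122,821 × 150%/6⌋ = $30,705; SL = ⌊$109,321/4⌋ = $27,330 → take DB $30,705. Book value $92,116.
Year 4: DB = ⌊$92,116 × 150%/6⌋ = $23,029; SL = ⌊$78,616/3⌋ = $26,205 → take SL $26,205. Book value $65,911.
Year 5: DB = ⌊$65,911 × 150%/6⌋ = $16,477; SL = ⌊$52,411/2⌋ = $26,205 → take SL $26,205. Book value $39,706.
Year 6 (final): $39,706 − $13,500 = $26,206. Book value $13,500.

$26,206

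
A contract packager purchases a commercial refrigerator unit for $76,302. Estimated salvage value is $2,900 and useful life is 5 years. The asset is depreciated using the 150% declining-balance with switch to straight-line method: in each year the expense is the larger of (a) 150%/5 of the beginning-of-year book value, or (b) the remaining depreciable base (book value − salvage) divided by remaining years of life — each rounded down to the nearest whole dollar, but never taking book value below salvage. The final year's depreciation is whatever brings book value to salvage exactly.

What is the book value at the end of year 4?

Depreciable base = $76,302 − $2,900 = $73,402.
Year 1: DB = ⌊$76,302 × 150%/5⌋ = $22,890; SL = ⌊$73,402/5⌋ = $14,680 → take DB $22,890. Book value $53,412.
Year 2: DB = ⌊$53,412 × 150%/5⌋ = $16,023; SL = ⌊$50,512/4⌋ = $12,628 → take DB $16,023. Book value $37,389.
Year 3: DB = ⌊$37,389 × 150%/5⌋ = $11,216; SL = ⌊$34,489/3⌋ = $11,496 → take SL $11,496. Book value $25,893.
Year 4: DB = ⌊$25,893 × 150%/5⌋ = $7,767; SL = ⌊$22,993/2⌋ = $11,496 → take SL $11,496. Book value $14,397.

$14,397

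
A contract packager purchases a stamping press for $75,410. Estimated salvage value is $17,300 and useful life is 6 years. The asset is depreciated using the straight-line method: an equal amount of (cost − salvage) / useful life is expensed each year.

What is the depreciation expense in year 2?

Depreciable base = $75,410 − $17,300 = $58,110.
Annual expense = $58,110 / 6 = $9,685.

$9,685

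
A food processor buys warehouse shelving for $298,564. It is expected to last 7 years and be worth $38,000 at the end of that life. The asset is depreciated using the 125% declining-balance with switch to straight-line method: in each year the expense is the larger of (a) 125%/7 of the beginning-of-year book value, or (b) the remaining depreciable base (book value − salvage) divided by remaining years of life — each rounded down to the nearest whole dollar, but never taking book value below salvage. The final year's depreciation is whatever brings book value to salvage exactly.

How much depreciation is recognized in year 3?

$35,974

Depreciable base = $298,564 − $38,000 = $260,564.
Year 1: DB = ⌊$298,564 × 125%/7⌋ = $53,315; SL = ⌊$260,564/7⌋ = $37,223 → take DB $53,315. Book value $245,249.
Year 2: DB = ⌊$245,249 × 125%/7⌋ = $43,794; SL = ⌊$207,249/6⌋ = $34,541 → take DB $43,794. Book value $201,455.
Year 3: DB = ⌊$201,455 × 125%/7⌋ = $35,974; SL = ⌊$163,455/5⌋ = $32,691 → take DB $35,974. Book value $165,481.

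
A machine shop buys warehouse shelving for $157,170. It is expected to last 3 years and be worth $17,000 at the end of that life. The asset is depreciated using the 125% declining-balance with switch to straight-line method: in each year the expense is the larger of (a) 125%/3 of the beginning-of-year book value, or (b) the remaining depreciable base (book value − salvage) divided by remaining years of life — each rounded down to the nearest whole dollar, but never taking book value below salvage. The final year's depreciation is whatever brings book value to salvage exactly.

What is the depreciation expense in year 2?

Depreciable base = $157,170 − $17,000 = $140,170.
Year 1: DB = ⌊$157,170 × 125%/3⌋ = $65,487; SL = ⌊$140,170/3⌋ = $46,723 → take DB $65,487. Book value $91,683.
Year 2: DB = ⌊$91,683 × 125%/3⌋ = $38,201; SL = ⌊$74,683/2⌋ = $37,341 → take DB $38,201. Book value $53,482.

$38,201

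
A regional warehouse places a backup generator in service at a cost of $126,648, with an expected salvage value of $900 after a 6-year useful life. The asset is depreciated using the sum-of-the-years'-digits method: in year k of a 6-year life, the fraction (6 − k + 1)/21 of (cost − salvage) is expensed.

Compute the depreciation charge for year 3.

Depreciable base = $126,648 − $900 = $125,748.
Sum of the years' digits = 6+5+4+3+2+1 = 21.
Year 1: $125,748 × 6/21 = $35,928. Book value $90,720.
Year 2: $125,748 × 5/21 = $29,940. Book value $60,780.
Year 3: $125,748 × 4/21 = $23,952. Book value $36,828.

$23,952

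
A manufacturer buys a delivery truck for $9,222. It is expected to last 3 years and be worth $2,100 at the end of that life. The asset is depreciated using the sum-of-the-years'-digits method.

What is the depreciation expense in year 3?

Depreciable base = $9,222 − $2,100 = $7,122.
Sum of the years' digits = 3+2+1 = 6.
Year 1: $7,122 × 3/6 = $3,561. Book value $5,661.
Year 2: $7,122 × 2/6 = $2,374. Book value $3,287.
Year 3: $7,122 × 1/6 = $1,187. Book value $2,100.

$1,187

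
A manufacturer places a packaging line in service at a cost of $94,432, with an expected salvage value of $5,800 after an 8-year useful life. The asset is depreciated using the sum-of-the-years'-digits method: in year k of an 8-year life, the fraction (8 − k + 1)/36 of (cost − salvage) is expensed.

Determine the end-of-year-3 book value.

$42,730

Depreciable base = $94,432 − $5,800 = $88,632.
Sum of the years' digits = 8+7+6+5+4+3+2+1 = 36.
Year 1: $88,632 × 8/36 = $19,696. Book value $74,736.
Year 2: $88,632 × 7/36 = $17,234. Book value $57,502.
Year 3: $88,632 × 6/36 = $14,772. Book value $42,730.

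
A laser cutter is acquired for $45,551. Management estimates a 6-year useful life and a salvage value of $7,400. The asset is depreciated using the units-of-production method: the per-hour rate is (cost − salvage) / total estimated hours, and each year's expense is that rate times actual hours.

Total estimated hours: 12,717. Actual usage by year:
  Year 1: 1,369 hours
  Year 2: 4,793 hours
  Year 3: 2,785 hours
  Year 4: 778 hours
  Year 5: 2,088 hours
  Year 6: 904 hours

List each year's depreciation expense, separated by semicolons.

Depreciable base = $45,551 − $7,400 = $38,151.
Rate = $38,151 / 12,717 hours = $3 per hour.
Year 1: 1,369 × $3 = $4,107. Book value $41,444.
Year 2: 4,793 × $3 = $14,379. Book value $27,065.
Year 3: 2,785 × $3 = $8,355. Book value $18,710.
Year 4: 778 × $3 = $2,334. Book value $16,376.
Year 5: 2,088 × $3 = $6,264. Book value $10,112.
Year 6: 904 × $3 = $2,712. Book value $7,400.

$4,107; $14,379; $8,355; $2,334; $6,264; $2,712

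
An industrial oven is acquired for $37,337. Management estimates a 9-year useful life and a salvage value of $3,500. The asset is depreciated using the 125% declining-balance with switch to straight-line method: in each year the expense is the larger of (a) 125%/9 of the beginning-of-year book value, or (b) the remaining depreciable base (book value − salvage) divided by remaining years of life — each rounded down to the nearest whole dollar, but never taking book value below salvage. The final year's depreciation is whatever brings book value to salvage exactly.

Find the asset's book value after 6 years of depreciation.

Depreciable base = $37,337 − $3,500 = $33,837.
Year 1: DB = ⌊$37,337 × 125%/9⌋ = $5,185; SL = ⌊$33,837/9⌋ = $3,759 → take DB $5,185. Book value $32,152.
Year 2: DB = ⌊$32,152 × 125%/9⌋ = $4,465; SL = ⌊$28,652/8⌋ = $3,581 → take DB $4,465. Book value $27,687.
Year 3: DB = ⌊$27,687 × 125%/9⌋ = $3,845; SL = ⌊$24,187/7⌋ = $3,455 → take DB $3,845. Book value $23,842.
Year 4: DB = ⌊$23,842 × 125%/9⌋ = $3,311; SL = ⌊$20,342/6⌋ = $3,390 → take SL $3,390. Book value $20,452.
Year 5: DB = ⌊$20,452 × 125%/9⌋ = $2,840; SL = ⌊$16,952/5⌋ = $3,390 → take SL $3,390. Book value $17,062.
Year 6: DB = ⌊$17,062 × 125%/9⌋ = $2,369; SL = ⌊$13,562/4⌋ = $3,390 → take SL $3,390. Book value $13,672.

$13,672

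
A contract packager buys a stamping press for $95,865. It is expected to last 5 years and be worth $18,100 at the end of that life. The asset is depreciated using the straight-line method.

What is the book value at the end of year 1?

Depreciable base = $95,865 − $18,100 = $77,765.
Annual expense = $77,765 / 5 = $15,553.
End of year 1: book value $80,312.

$80,312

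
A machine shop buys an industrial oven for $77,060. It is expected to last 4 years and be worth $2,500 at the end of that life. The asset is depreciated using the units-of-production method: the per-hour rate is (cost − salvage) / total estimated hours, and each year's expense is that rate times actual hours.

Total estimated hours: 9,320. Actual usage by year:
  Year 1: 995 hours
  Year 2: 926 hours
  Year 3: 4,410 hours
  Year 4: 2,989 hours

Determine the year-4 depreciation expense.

Depreciable base = $77,060 − $2,500 = $74,560.
Rate = $74,560 / 9,320 hours = $8 per hour.
Year 1: 995 × $8 = $7,960. Book value $69,100.
Year 2: 926 × $8 = $7,408. Book value $61,692.
Year 3: 4,410 × $8 = $35,280. Book value $26,412.
Year 4: 2,989 × $8 = $23,912. Book value $2,500.

$23,912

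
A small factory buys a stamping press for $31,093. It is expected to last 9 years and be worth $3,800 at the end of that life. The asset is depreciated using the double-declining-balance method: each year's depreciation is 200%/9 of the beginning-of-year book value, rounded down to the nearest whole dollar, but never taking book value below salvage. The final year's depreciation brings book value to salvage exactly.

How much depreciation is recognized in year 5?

$2,528

Depreciable base = $31,093 − $3,800 = $27,293.
Year 1: ⌊$31,093 × 200%/9⌋ = $6,909. Book value $24,184.
Year 2: ⌊$24,184 × 200%/9⌋ = $5,374. Book value $18,810.
Year 3: ⌊$18,810 × 200%/9⌋ = $4,180. Book value $14,630.
Year 4: ⌊$14,630 × 200%/9⌋ = $3,251. Book value $11,379.
Year 5: ⌊$11,379 × 200%/9⌋ = $2,528. Book value $8,851.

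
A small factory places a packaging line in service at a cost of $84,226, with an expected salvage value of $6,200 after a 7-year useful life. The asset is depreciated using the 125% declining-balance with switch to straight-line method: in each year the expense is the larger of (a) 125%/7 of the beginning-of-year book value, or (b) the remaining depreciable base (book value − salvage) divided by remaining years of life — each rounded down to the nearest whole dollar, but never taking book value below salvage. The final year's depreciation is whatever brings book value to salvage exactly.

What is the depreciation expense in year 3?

Depreciable base = $84,226 − $6,200 = $78,026.
Year 1: DB = ⌊$84,226 × 125%/7⌋ = $15,040; SL = ⌊$78,026/7⌋ = $11,146 → take DB $15,040. Book value $69,186.
Year 2: DB = ⌊$69,186 × 125%/7⌋ = $12,354; SL = ⌊$62,986/6⌋ = $10,497 → take DB $12,354. Book value $56,832.
Year 3: DB = ⌊$56,832 × 125%/7⌋ = $10,148; SL = ⌊$50,632/5⌋ = $10,126 → take DB $10,148. Book value $46,684.

$10,148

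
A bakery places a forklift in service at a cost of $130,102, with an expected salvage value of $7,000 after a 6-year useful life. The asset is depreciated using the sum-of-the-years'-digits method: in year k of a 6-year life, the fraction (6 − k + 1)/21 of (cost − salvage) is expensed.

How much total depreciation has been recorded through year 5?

$117,240

Depreciable base = $130,102 − $7,000 = $123,102.
Sum of the years' digits = 6+5+4+3+2+1 = 21.
Year 1: $123,102 × 6/21 = $35,172. Book value $94,930.
Year 2: $123,102 × 5/21 = $29,310. Book value $65,620.
Year 3: $123,102 × 4/21 = $23,448. Book value $42,172.
Year 4: $123,102 × 3/21 = $17,586. Book value $24,586.
Year 5: $123,102 × 2/21 = $11,724. Book value $12,862.
Accumulated through year 5 = $130,102 − $12,862 = $117,240.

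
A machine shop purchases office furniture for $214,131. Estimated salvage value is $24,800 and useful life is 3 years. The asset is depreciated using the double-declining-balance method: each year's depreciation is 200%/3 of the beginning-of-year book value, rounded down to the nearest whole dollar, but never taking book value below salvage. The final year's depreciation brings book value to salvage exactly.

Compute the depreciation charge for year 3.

$0

Depreciable base = $214,131 − $24,800 = $189,331.
Year 1: ⌊$214,131 × 200%/3⌋ = $142,754. Book value $71,377.
Year 2: ⌊$71,377 × 200%/3⌋ = $47,584, capped at $46,577. Book value $24,800.
Year 3 (final): $24,800 − $24,800 = $0. Book value $24,800.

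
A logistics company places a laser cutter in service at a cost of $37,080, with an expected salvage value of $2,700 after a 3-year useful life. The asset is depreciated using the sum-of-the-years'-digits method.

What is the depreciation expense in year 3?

Depreciable base = $37,080 − $2,700 = $34,380.
Sum of the years' digits = 3+2+1 = 6.
Year 1: $34,380 × 3/6 = $17,190. Book value $19,890.
Year 2: $34,380 × 2/6 = $11,460. Book value $8,430.
Year 3: $34,380 × 1/6 = $5,730. Book value $2,700.

$5,730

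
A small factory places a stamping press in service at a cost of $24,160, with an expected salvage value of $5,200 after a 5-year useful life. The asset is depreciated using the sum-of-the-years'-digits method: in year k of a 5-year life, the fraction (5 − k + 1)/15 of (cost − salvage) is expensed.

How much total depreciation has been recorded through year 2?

$11,376

Depreciable base = $24,160 − $5,200 = $18,960.
Sum of the years' digits = 5+4+3+2+1 = 15.
Year 1: $18,960 × 5/15 = $6,320. Book value $17,840.
Year 2: $18,960 × 4/15 = $5,056. Book value $12,784.
Accumulated through year 2 = $24,160 − $12,784 = $11,376.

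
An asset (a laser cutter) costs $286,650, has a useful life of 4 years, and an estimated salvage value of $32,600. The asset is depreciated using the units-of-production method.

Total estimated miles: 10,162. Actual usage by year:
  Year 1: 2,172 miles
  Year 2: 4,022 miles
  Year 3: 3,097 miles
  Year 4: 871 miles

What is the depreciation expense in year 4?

$21,775

Depreciable base = $286,650 − $32,600 = $254,050.
Rate = $254,050 / 10,162 miles = $25 per mile.
Year 1: 2,172 × $25 = $54,300. Book value $232,350.
Year 2: 4,022 × $25 = $100,550. Book value $131,800.
Year 3: 3,097 × $25 = $77,425. Book value $54,375.
Year 4: 871 × $25 = $21,775. Book value $32,600.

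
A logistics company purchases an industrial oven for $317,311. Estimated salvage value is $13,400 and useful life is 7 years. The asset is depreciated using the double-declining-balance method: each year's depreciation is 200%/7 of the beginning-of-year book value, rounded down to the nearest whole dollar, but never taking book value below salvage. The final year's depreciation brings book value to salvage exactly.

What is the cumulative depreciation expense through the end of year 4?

Depreciable base = $317,311 − $13,400 = $303,911.
Year 1: ⌊$317,311 × 200%/7⌋ = $90,660. Book value $226,651.
Year 2: ⌊$226,651 × 200%/7⌋ = $64,757. Book value $161,894.
Year 3: ⌊$161,894 × 200%/7⌋ = $46,255. Book value $115,639.
Year 4: ⌊$115,639 × 200%/7⌋ = $33,039. Book value $82,600.
Accumulated through year 4 = $317,311 − $82,600 = $234,711.

$234,711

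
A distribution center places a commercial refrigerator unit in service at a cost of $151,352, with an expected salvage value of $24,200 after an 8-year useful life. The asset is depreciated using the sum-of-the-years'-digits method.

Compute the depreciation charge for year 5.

$14,128

Depreciable base = $151,352 − $24,200 = $127,152.
Sum of the years' digits = 8+7+6+5+4+3+2+1 = 36.
Year 1: $127,152 × 8/36 = $28,256. Book value $123,096.
Year 2: $127,152 × 7/36 = $24,724. Book value $98,372.
Year 3: $127,152 × 6/36 = $21,192. Book value $77,180.
Year 4: $127,152 × 5/36 = $17,660. Book value $59,520.
Year 5: $127,152 × 4/36 = $14,128. Book value $45,392.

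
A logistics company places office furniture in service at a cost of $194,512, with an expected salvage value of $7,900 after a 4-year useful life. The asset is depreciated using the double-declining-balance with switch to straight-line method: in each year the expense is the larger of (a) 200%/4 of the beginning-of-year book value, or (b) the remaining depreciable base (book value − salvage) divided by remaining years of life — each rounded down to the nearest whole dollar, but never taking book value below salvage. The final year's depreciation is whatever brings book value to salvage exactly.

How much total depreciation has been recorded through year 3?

Depreciable base = $194,512 − $7,900 = $186,612.
Year 1: DB = ⌊$194,512 × 200%/4⌋ = $97,256; SL = ⌊$186,612/4⌋ = $46,653 → take DB $97,256. Book value $97,256.
Year 2: DB = ⌊$97,256 × 200%/4⌋ = $48,628; SL = ⌊$89,356/3⌋ = $29,785 → take DB $48,628. Book value $48,628.
Year 3: DB = ⌊$48,628 × 200%/4⌋ = $24,314; SL = ⌊$40,728/2⌋ = $20,364 → take DB $24,314. Book value $24,314.
Accumulated through year 3 = $194,512 − $24,314 = $170,198.

$170,198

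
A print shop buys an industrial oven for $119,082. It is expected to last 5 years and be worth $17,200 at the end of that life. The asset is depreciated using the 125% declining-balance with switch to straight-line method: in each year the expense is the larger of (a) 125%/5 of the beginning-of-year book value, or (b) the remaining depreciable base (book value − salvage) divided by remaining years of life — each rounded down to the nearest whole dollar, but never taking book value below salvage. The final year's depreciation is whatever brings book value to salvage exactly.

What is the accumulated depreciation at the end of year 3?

Depreciable base = $119,082 − $17,200 = $101,882.
Year 1: DB = ⌊$119,082 × 125%/5⌋ = $29,770; SL = ⌊$101,882/5⌋ = $20,376 → take DB $29,770. Book value $89,312.
Year 2: DB = ⌊$89,312 × 125%/5⌋ = $22,328; SL = ⌊$72,112/4⌋ = $18,028 → take DB $22,328. Book value $66,984.
Year 3: DB = ⌊$66,984 × 125%/5⌋ = $16,746; SL = ⌊$49,784/3⌋ = $16,594 → take DB $16,746. Book value $50,238.
Accumulated through year 3 = $119,082 − $50,238 = $68,844.

$68,844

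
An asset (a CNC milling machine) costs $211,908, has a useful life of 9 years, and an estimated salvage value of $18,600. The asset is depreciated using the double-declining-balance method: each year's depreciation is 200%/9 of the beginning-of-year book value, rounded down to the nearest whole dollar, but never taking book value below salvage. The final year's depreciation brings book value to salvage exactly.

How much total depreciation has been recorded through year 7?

Depreciable base = $211,908 − $18,600 = $193,308.
Year 1: ⌊$211,908 × 200%/9⌋ = $47,090. Book value $164,818.
Year 2: ⌊$164,818 × 200%/9⌋ = $36,626. Book value $128,192.
Year 3: ⌊$128,192 × 200%/9⌋ = $28,487. Book value $99,705.
Year 4: ⌊$99,705 × 200%/9⌋ = $22,156. Book value $77,549.
Year 5: ⌊$77,549 × 200%/9⌋ = $17,233. Book value $60,316.
Year 6: ⌊$60,316 × 200%/9⌋ = $13,403. Book value $46,913.
Year 7: ⌊$46,913 × 200%/9⌋ = $10,425. Book value $36,488.
Accumulated through year 7 = $211,908 − $36,488 = $175,420.

$175,420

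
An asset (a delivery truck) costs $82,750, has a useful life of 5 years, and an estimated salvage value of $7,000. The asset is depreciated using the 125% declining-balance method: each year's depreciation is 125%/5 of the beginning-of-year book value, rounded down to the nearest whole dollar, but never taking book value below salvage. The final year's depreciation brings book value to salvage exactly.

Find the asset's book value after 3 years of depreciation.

$34,911

Depreciable base = $82,750 − $7,000 = $75,750.
Year 1: ⌊$82,750 × 125%/5⌋ = $20,687. Book value $62,063.
Year 2: ⌊$62,063 × 125%/5⌋ = $15,515. Book value $46,548.
Year 3: ⌊$46,548 × 125%/5⌋ = $11,637. Book value $34,911.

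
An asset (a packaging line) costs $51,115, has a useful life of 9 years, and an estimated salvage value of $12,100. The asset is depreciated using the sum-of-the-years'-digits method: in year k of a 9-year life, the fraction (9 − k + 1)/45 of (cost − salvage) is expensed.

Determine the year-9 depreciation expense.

$867

Depreciable base = $51,115 − $12,100 = $39,015.
Sum of the years' digits = 9+8+7+6+5+4+3+2+1 = 45.
Year 1: $39,015 × 9/45 = $7,803. Book value $43,312.
Year 2: $39,015 × 8/45 = $6,936. Book value $36,376.
Year 3: $39,015 × 7/45 = $6,069. Book value $30,307.
Year 4: $39,015 × 6/45 = $5,202. Book value $25,105.
Year 5: $39,015 × 5/45 = $4,335. Book value $20,770.
Year 6: $39,015 × 4/45 = $3,468. Book value $17,302.
Year 7: $39,015 × 3/45 = $2,601. Book value $14,701.
Year 8: $39,015 × 2/45 = $1,734. Book value $12,967.
Year 9: $39,015 × 1/45 = $867. Book value $12,100.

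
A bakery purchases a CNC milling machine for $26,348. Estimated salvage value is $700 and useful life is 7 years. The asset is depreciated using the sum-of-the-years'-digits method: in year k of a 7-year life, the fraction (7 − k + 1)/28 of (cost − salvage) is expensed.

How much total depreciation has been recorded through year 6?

Depreciable base = $26,348 − $700 = $25,648.
Sum of the years' digits = 7+6+5+4+3+2+1 = 28.
Year 1: $25,648 × 7/28 = $6,412. Book value $19,936.
Year 2: $25,648 × 6/28 = $5,496. Book value $14,440.
Year 3: $25,648 × 5/28 = $4,580. Book value $9,860.
Year 4: $25,648 × 4/28 = $3,664. Book value $6,196.
Year 5: $25,648 × 3/28 = $2,748. Book value $3,448.
Year 6: $25,648 × 2/28 = $1,832. Book value $1,616.
Accumulated through year 6 = $26,348 − $1,616 = $24,732.

$24,732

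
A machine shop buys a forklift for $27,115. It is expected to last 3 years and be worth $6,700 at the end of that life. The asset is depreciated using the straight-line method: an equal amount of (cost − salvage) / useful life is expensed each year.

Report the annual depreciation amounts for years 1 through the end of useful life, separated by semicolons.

Depreciable base = $27,115 − $6,700 = $20,415.
Annual expense = $20,415 / 3 = $6,805.
End of year 1: book value $20,310.
End of year 2: book value $13,505.
End of year 3: book value $6,700.

$6,805; $6,805; $6,805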